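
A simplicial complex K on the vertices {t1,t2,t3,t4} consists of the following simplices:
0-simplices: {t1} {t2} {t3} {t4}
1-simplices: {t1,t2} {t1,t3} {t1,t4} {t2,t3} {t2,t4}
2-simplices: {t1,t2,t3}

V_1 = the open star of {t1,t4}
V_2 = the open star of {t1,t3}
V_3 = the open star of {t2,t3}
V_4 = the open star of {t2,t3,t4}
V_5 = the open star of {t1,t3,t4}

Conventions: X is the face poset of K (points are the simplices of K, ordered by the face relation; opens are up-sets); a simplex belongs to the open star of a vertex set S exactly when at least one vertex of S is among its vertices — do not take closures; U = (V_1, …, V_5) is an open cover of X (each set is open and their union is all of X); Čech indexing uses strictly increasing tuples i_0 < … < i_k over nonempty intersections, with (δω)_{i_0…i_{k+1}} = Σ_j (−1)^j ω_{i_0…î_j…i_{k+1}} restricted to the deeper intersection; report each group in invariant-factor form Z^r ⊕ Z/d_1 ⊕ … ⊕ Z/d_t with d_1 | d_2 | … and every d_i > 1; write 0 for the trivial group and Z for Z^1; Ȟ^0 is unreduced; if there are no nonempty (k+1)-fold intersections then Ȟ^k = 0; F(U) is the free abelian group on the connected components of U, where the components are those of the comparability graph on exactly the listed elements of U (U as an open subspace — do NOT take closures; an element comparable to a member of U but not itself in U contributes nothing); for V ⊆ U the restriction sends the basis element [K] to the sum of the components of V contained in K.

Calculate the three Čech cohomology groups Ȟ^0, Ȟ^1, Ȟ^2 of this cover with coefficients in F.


intersection data:
  V1={{t1},{t4},{t1,t2},{t1,t3},{t1,t4},{t2,t4},{t1,t2,t3}} V2={{t1},{t3},{t1,t2},{t1,t3},{t1,t4},{t2,t3},{t1,t2,t3}} V3={{t2},{t3},{t1,t2},{t1,t3},{t2,t3},{t2,t4},{t1,t2,t3}} V4={{t2},{t3},{t4},{t1,t2},{t1,t3},{t1,t4},{t2,t3},{t2,t4},{t1,t2,t3}} V5={{t1},{t3},{t4},{t1,t2},{t1,t3},{t1,t4},{t2,t3},{t2,t4},{t1,t2,t3}}
  V12={{t1},{t1,t2},{t1,t3},{t1,t4},{t1,t2,t3}} V13={{t1,t2},{t1,t3},{t2,t4},{t1,t2,t3}} V14={{t4},{t1,t2},{t1,t3},{t1,t4},{t2,t4},{t1,t2,t3}} V15={{t1},{t4},{t1,t2},{t1,t3},{t1,t4},{t2,t4},{t1,t2,t3}} V23={{t3},{t1,t2},{t1,t3},{t2,t3},{t1,t2,t3}} V24={{t3},{t1,t2},{t1,t3},{t1,t4},{t2,t3},{t1,t2,t3}} V25={{t1},{t3},{t1,t2},{t1,t3},{t1,t4},{t2,t3},{t1,t2,t3}} V34={{t2},{t3},{t1,t2},{t1,t3},{t2,t3},{t2,t4},{t1,t2,t3}} V35={{t3},{t1,t2},{t1,t3},{t2,t3},{t2,t4},{t1,t2,t3}} V45={{t3},{t4},{t1,t2},{t1,t3},{t1,t4},{t2,t3},{t2,t4},{t1,t2,t3}}
  V123={{t1,t2},{t1,t3},{t1,t2,t3}} V124={{t1,t2},{t1,t3},{t1,t4},{t1,t2,t3}} V125={{t1},{t1,t2},{t1,t3},{t1,t4},{t1,t2,t3}} V134={{t1,t2},{t1,t3},{t2,t4},{t1,t2,t3}} V135={{t1,t2},{t1,t3},{t2,t4},{t1,t2,t3}} V145={{t4},{t1,t2},{t1,t3},{t1,t4},{t2,t4},{t1,t2,t3}} V234={{t3},{t1,t2},{t1,t3},{t2,t3},{t1,t2,t3}} V235={{t3},{t1,t2},{t1,t3},{t2,t3},{t1,t2,t3}} V245={{t3},{t1,t2},{t1,t3},{t1,t4},{t2,t3},{t1,t2,t3}} V345={{t3},{t1,t2},{t1,t3},{t2,t3},{t2,t4},{t1,t2,t3}}
  V1234={{t1,t2},{t1,t3},{t1,t2,t3}} V1235={{t1,t2},{t1,t3},{t1,t2,t3}} V1245={{t1,t2},{t1,t3},{t1,t4},{t1,t2,t3}} V1345={{t1,t2},{t1,t3},{t2,t4},{t1,t2,t3}} V2345={{t3},{t1,t2},{t1,t3},{t2,t3},{t1,t2,t3}}
  V12345={{t1,t2},{t1,t3},{t1,t2,t3}}
components per intersection:
  V1: {{t1},{t4},{t1,t2},{t1,t3},{t1,t4},{t2,t4},{t1,t2,t3}}
  V2: {{t1},{t3},{t1,t2},{t1,t3},{t1,t4},{t2,t3},{t1,t2,t3}}
  V3: {{t2},{t3},{t1,t2},{t1,t3},{t2,t3},{t2,t4},{t1,t2,t3}}
  V4: {{t2},{t3},{t4},{t1,t2},{t1,t3},{t1,t4},{t2,t3},{t2,t4},{t1,t2,t3}}
  V5: {{t1},{t3},{t4},{t1,t2},{t1,t3},{t1,t4},{t2,t3},{t2,t4},{t1,t2,t3}}
  V12: {{t1},{t1,t2},{t1,t3},{t1,t4},{t1,t2,t3}}
  V13: {{t1,t2},{t1,t3},{t1,t2,t3}} {{t2,t4}}
  V14: {{t4},{t1,t4},{t2,t4}} {{t1,t2},{t1,t3},{t1,t2,t3}}
  V15: {{t1},{t4},{t1,t2},{t1,t3},{t1,t4},{t2,t4},{t1,t2,t3}}
  V23: {{t3},{t1,t2},{t1,t3},{t2,t3},{t1,t2,t3}}
  V24: {{t3},{t1,t2},{t1,t3},{t2,t3},{t1,t2,t3}} {{t1,t4}}
  V25: {{t1},{t3},{t1,t2},{t1,t3},{t1,t4},{t2,t3},{t1,t2,t3}}
  V34: {{t2},{t3},{t1,t2},{t1,t3},{t2,t3},{t2,t4},{t1,t2,t3}}
  V35: {{t3},{t1,t2},{t1,t3},{t2,t3},{t1,t2,t3}} {{t2,t4}}
  V45: {{t3},{t1,t2},{t1,t3},{t2,t3},{t1,t2,t3}} {{t4},{t1,t4},{t2,t4}}
  V123: {{t1,t2},{t1,t3},{t1,t2,t3}}
  V124: {{t1,t2},{t1,t3},{t1,t2,t3}} {{t1,t4}}
  V125: {{t1},{t1,t2},{t1,t3},{t1,t4},{t1,t2,t3}}
  V134: {{t1,t2},{t1,t3},{t1,t2,t3}} {{t2,t4}}
  V135: {{t1,t2},{t1,t3},{t1,t2,t3}} {{t2,t4}}
  V145: {{t4},{t1,t4},{t2,t4}} {{t1,t2},{t1,t3},{t1,t2,t3}}
  V234: {{t3},{t1,t2},{t1,t3},{t2,t3},{t1,t2,t3}}
  V235: {{t3},{t1,t2},{t1,t3},{t2,t3},{t1,t2,t3}}
  V245: {{t3},{t1,t2},{t1,t3},{t2,t3},{t1,t2,t3}} {{t1,t4}}
  V345: {{t3},{t1,t2},{t1,t3},{t2,t3},{t1,t2,t3}} {{t2,t4}}
  V1234: {{t1,t2},{t1,t3},{t1,t2,t3}}
  V1235: {{t1,t2},{t1,t3},{t1,t2,t3}}
  V1245: {{t1,t2},{t1,t3},{t1,t2,t3}} {{t1,t4}}
  V1345: {{t1,t2},{t1,t3},{t1,t2,t3}} {{t2,t4}}
  V2345: {{t3},{t1,t2},{t1,t3},{t2,t3},{t1,t2,t3}}
  V12345: {{t1,t2},{t1,t3},{t1,t2,t3}}
C dims 5,15,16,7; δ0: rk 4, SNF 1^4; δ1: rk 10, SNF 1^10; δ2: rk 6, SNF 1^6
Ȟ^0 = (5 − 4) − 0 = 1, so Ȟ^0 ≅ Z
Ȟ^1 = (15 − 10) − 4 = 1, so Ȟ^1 ≅ Z
Ȟ^2 = (16 − 6) − 10 = 0, so Ȟ^2 ≅ 0

Ȟ^0(U;F) ≅ Z,  Ȟ^1(U;F) ≅ Z,  Ȟ^2(U;F) ≅ 0


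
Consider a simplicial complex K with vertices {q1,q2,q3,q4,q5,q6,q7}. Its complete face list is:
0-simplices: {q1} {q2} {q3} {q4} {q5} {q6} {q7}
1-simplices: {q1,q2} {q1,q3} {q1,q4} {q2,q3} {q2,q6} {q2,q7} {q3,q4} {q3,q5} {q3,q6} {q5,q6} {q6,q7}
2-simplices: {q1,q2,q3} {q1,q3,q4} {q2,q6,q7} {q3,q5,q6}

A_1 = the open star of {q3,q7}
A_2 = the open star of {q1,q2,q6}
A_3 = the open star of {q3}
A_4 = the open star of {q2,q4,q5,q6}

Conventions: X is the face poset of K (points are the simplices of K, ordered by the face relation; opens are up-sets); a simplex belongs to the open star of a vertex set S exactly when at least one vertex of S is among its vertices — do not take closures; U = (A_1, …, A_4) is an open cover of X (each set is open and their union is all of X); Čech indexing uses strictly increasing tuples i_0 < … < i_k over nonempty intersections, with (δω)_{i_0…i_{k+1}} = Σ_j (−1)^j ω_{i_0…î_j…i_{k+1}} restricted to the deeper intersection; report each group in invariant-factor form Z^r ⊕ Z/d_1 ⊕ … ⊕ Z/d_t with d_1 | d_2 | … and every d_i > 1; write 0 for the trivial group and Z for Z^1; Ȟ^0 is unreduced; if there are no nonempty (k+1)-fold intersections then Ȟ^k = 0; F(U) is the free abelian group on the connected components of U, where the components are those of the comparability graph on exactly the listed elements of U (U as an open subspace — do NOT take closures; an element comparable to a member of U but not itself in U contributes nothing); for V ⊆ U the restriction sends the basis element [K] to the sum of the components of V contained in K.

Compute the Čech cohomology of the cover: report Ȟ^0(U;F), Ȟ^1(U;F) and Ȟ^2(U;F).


Ȟ^0 ≅ Z; Ȟ^1 ≅ Z; Ȟ^2 ≅ 0

nerve of the cover:
  A1={{q3},{q7},{q1,q3},{q2,q3},{q2,q7},{q3,q4},{q3,q5},{q3,q6},{q6,q7},{q1,q2,q3},{q1,q3,q4},{q2,q6,q7},{q3,q5,q6}} A2={{q1},{q2},{q6},{q1,q2},{q1,q3},{q1,q4},{q2,q3},{q2,q6},{q2,q7},{q3,q6},{q5,q6},{q6,q7},{q1,q2,q3},{q1,q3,q4},{q2,q6,q7},{q3,q5,q6}} A3={{q3},{q1,q3},{q2,q3},{q3,q4},{q3,q5},{q3,q6},{q1,q2,q3},{q1,q3,q4},{q3,q5,q6}} A4={{q2},{q4},{q5},{q6},{q1,q2},{q1,q4},{q2,q3},{q2,q6},{q2,q7},{q3,q4},{q3,q5},{q3,q6},{q5,q6},{q6,q7},{q1,q2,q3},{q1,q3,q4},{q2,q6,q7},{q3,q5,q6}}
  A12={{q1,q3},{q2,q3},{q2,q7},{q3,q6},{q6,q7},{q1,q2,q3},{q1,q3,q4},{q2,q6,q7},{q3,q5,q6}} A13={{q3},{q1,q3},{q2,q3},{q3,q4},{q3,q5},{q3,q6},{q1,q2,q3},{q1,q3,q4},{q3,q5,q6}} A14={{q2,q3},{q2,q7},{q3,q4},{q3,q5},{q3,q6},{q6,q7},{q1,q2,q3},{q1,q3,q4},{q2,q6,q7},{q3,q5,q6}} A23={{q1,q3},{q2,q3},{q3,q6},{q1,q2,q3},{q1,q3,q4},{q3,q5,q6}} A24={{q2},{q6},{q1,q2},{q1,q4},{q2,q3},{q2,q6},{q2,q7},{q3,q6},{q5,q6},{q6,q7},{q1,q2,q3},{q1,q3,q4},{q2,q6,q7},{q3,q5,q6}} A34={{q2,q3},{q3,q4},{q3,q5},{q3,q6},{q1,q2,q3},{q1,q3,q4},{q3,q5,q6}}
  A123={{q1,q3},{q2,q3},{q3,q6},{q1,q2,q3},{q1,q3,q4},{q3,q5,q6}} A124={{q2,q3},{q2,q7},{q3,q6},{q6,q7},{q1,q2,q3},{q1,q3,q4},{q2,q6,q7},{q3,q5,q6}} A134={{q2,q3},{q3,q4},{q3,q5},{q3,q6},{q1,q2,q3},{q1,q3,q4},{q3,q5,q6}} A234={{q2,q3},{q3,q6},{q1,q2,q3},{q1,q3,q4},{q3,q5,q6}}
  A1234={{q2,q3},{q3,q6},{q1,q2,q3},{q1,q3,q4},{q3,q5,q6}}
components per intersection:
  A1: {{q3},{q1,q3},{q2,q3},{q3,q4},{q3,q5},{q3,q6},{q1,q2,q3},{q1,q3,q4},{q3,q5,q6}} {{q7},{q2,q7},{q6,q7},{q2,q6,q7}}
  A2: {{q1},{q2},{q6},{q1,q2},{q1,q3},{q1,q4},{q2,q3},{q2,q6},{q2,q7},{q3,q6},{q5,q6},{q6,q7},{q1,q2,q3},{q1,q3,q4},{q2,q6,q7},{q3,q5,q6}}
  A3: {{q3},{q1,q3},{q2,q3},{q3,q4},{q3,q5},{q3,q6},{q1,q2,q3},{q1,q3,q4},{q3,q5,q6}}
  A4: {{q2},{q5},{q6},{q1,q2},{q2,q3},{q2,q6},{q2,q7},{q3,q5},{q3,q6},{q5,q6},{q6,q7},{q1,q2,q3},{q2,q6,q7},{q3,q5,q6}} {{q4},{q1,q4},{q3,q4},{q1,q3,q4}}
  A12: {{q1,q3},{q2,q3},{q1,q2,q3},{q1,q3,q4}} {{q2,q7},{q6,q7},{q2,q6,q7}} {{q3,q6},{q3,q5,q6}}
  A13: {{q3},{q1,q3},{q2,q3},{q3,q4},{q3,q5},{q3,q6},{q1,q2,q3},{q1,q3,q4},{q3,q5,q6}}
  A14: {{q2,q3},{q1,q2,q3}} {{q2,q7},{q6,q7},{q2,q6,q7}} {{q3,q4},{q1,q3,q4}} {{q3,q5},{q3,q6},{q3,q5,q6}}
  A23: {{q1,q3},{q2,q3},{q1,q2,q3},{q1,q3,q4}} {{q3,q6},{q3,q5,q6}}
  A24: {{q2},{q6},{q1,q2},{q2,q3},{q2,q6},{q2,q7},{q3,q6},{q5,q6},{q6,q7},{q1,q2,q3},{q2,q6,q7},{q3,q5,q6}} {{q1,q4},{q1,q3,q4}}
  A34: {{q2,q3},{q1,q2,q3}} {{q3,q4},{q1,q3,q4}} {{q3,q5},{q3,q6},{q3,q5,q6}}
  A123: {{q1,q3},{q2,q3},{q1,q2,q3},{q1,q3,q4}} {{q3,q6},{q3,q5,q6}}
  A124: {{q2,q3},{q1,q2,q3}} {{q2,q7},{q6,q7},{q2,q6,q7}} {{q3,q6},{q3,q5,q6}} {{q1,q3,q4}}
  A134: {{q2,q3},{q1,q2,q3}} {{q3,q4},{q1,q3,q4}} {{q3,q5},{q3,q6},{q3,q5,q6}}
  A234: {{q2,q3},{q1,q2,q3}} {{q3,q6},{q3,q5,q6}} {{q1,q3,q4}}
  A1234: {{q2,q3},{q1,q2,q3}} {{q3,q6},{q3,q5,q6}} {{q1,q3,q4}}
C dims 6,15,12,3; δ0: rk 5, SNF 1^5; δ1: rk 9, SNF 1^9; δ2: rk 3, SNF 1^3
Ȟ^0 = (6 − 5) − 0 = 1, so Ȟ^0 ≅ Z
Ȟ^1 = (15 − 9) − 5 = 1, so Ȟ^1 ≅ Z
Ȟ^2 = (12 − 3) − 9 = 0, so Ȟ^2 ≅ 0


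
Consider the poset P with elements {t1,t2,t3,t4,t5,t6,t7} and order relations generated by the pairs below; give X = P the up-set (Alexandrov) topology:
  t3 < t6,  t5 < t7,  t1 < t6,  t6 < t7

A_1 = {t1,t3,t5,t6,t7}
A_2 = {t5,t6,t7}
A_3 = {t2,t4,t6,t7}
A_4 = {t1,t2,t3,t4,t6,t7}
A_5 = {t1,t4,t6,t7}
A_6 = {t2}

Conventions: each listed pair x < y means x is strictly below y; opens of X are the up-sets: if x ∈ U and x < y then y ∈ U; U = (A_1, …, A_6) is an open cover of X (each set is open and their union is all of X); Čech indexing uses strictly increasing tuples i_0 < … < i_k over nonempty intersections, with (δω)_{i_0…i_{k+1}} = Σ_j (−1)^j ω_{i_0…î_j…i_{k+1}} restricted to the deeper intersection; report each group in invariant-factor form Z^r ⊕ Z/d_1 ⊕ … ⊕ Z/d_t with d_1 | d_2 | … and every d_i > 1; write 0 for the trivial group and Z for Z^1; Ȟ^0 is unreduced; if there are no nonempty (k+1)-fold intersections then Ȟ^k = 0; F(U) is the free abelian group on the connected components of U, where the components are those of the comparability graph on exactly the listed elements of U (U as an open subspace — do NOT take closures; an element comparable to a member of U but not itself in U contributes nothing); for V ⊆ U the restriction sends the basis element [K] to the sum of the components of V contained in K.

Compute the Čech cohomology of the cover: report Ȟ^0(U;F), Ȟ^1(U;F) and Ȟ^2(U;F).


Ȟ^0(U;F) ≅ Z^3; Ȟ^1(U;F) ≅ 0; Ȟ^2(U;F) ≅ 0

nonempty overlaps:
  A12={t5,t6,t7} A13={t6,t7} A14={t1,t3,t6,t7} A15={t1,t6,t7} A23={t6,t7} A24={t6,t7} A25={t6,t7} A34={t2,t4,t6,t7} A35={t4,t6,t7} A36={t2} A45={t1,t4,t6,t7} A46={t2}
  A123={t6,t7} A124={t6,t7} A125={t6,t7} A134={t6,t7} A135={t6,t7} A145={t1,t6,t7} A234={t6,t7} A235={t6,t7} A245={t6,t7} A345={t4,t6,t7} A346={t2}
  A1234={t6,t7} A1235={t6,t7} A1245={t6,t7} A1345={t6,t7} A2345={t6,t7}
  A12345={t6,t7}
components per intersection:
  A1: {t1,t3,t5,t6,t7}
  A2: {t5,t6,t7}
  A3: {t2} {t4} {t6,t7}
  A4: {t1,t3,t6,t7} {t2} {t4}
  A5: {t1,t6,t7} {t4}
  A6: {t2}
  A12: {t5,t6,t7}
  A13: {t6,t7}
  A14: {t1,t3,t6,t7}
  A15: {t1,t6,t7}
  A23: {t6,t7}
  A24: {t6,t7}
  A25: {t6,t7}
  A34: {t2} {t4} {t6,t7}
  A35: {t4} {t6,t7}
  A36: {t2}
  A45: {t1,t6,t7} {t4}
  A46: {t2}
  A123: {t6,t7}
  A124: {t6,t7}
  A125: {t6,t7}
  A134: {t6,t7}
  A135: {t6,t7}
  A145: {t1,t6,t7}
  A234: {t6,t7}
  A235: {t6,t7}
  A245: {t6,t7}
  A345: {t4} {t6,t7}
  A346: {t2}
  A1234: {t6,t7}
  A1235: {t6,t7}
  A1245: {t6,t7}
  A1345: {t6,t7}
  A2345: {t6,t7}
  A12345: {t6,t7}
C dims 11,16,12,5; δ0: rk 8, SNF 1^8; δ1: rk 8, SNF 1^8; δ2: rk 4, SNF 1^4
degree 0: 11−8−0 = 3 → Ȟ^0 ≅ Z^3
degree 1: 16−8−8 = 0 → Ȟ^1 ≅ 0
degree 2: 12−4−8 = 0 → Ȟ^2 ≅ 0


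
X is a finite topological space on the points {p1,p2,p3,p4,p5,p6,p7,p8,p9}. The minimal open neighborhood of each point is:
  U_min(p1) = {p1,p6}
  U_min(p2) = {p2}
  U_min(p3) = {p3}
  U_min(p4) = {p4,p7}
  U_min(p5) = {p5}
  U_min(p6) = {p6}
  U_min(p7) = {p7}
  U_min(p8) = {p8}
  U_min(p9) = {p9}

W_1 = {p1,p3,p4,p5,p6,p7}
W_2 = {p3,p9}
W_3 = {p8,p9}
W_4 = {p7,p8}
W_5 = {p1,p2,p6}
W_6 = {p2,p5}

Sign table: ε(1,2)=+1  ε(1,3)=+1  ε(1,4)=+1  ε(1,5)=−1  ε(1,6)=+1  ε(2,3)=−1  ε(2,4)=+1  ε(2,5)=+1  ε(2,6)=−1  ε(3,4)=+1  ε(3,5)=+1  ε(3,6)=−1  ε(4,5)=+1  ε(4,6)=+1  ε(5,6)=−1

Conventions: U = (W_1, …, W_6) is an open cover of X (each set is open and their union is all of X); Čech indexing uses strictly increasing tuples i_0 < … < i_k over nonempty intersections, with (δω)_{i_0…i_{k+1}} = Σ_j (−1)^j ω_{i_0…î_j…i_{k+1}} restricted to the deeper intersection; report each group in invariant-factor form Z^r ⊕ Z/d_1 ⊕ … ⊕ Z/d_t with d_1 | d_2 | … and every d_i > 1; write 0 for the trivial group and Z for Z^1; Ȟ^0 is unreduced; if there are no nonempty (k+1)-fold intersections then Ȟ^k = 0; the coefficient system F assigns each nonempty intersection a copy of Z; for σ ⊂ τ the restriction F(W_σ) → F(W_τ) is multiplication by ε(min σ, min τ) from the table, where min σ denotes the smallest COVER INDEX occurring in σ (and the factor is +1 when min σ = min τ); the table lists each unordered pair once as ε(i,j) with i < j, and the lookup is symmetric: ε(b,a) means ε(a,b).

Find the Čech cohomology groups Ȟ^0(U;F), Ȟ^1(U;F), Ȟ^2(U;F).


nonempty intersections:
  W12={p3} W14={p7} W15={p1,p6} W16={p5} W23={p9} W34={p8} W56={p2}
C dims 6,7; δ0: rk 6, SNF 1^5·2
Ȟ^0: (6−6)−0=0 ⇒ 0
Ȟ^1: (7−0)−6=1 plus torsion [2] ⇒ Z ⊕ Z/2
Ȟ^2: (0−0)−0=0 ⇒ 0

Ȟ^0 ≅ 0, Ȟ^1 ≅ Z ⊕ Z/2 and Ȟ^2 ≅ 0


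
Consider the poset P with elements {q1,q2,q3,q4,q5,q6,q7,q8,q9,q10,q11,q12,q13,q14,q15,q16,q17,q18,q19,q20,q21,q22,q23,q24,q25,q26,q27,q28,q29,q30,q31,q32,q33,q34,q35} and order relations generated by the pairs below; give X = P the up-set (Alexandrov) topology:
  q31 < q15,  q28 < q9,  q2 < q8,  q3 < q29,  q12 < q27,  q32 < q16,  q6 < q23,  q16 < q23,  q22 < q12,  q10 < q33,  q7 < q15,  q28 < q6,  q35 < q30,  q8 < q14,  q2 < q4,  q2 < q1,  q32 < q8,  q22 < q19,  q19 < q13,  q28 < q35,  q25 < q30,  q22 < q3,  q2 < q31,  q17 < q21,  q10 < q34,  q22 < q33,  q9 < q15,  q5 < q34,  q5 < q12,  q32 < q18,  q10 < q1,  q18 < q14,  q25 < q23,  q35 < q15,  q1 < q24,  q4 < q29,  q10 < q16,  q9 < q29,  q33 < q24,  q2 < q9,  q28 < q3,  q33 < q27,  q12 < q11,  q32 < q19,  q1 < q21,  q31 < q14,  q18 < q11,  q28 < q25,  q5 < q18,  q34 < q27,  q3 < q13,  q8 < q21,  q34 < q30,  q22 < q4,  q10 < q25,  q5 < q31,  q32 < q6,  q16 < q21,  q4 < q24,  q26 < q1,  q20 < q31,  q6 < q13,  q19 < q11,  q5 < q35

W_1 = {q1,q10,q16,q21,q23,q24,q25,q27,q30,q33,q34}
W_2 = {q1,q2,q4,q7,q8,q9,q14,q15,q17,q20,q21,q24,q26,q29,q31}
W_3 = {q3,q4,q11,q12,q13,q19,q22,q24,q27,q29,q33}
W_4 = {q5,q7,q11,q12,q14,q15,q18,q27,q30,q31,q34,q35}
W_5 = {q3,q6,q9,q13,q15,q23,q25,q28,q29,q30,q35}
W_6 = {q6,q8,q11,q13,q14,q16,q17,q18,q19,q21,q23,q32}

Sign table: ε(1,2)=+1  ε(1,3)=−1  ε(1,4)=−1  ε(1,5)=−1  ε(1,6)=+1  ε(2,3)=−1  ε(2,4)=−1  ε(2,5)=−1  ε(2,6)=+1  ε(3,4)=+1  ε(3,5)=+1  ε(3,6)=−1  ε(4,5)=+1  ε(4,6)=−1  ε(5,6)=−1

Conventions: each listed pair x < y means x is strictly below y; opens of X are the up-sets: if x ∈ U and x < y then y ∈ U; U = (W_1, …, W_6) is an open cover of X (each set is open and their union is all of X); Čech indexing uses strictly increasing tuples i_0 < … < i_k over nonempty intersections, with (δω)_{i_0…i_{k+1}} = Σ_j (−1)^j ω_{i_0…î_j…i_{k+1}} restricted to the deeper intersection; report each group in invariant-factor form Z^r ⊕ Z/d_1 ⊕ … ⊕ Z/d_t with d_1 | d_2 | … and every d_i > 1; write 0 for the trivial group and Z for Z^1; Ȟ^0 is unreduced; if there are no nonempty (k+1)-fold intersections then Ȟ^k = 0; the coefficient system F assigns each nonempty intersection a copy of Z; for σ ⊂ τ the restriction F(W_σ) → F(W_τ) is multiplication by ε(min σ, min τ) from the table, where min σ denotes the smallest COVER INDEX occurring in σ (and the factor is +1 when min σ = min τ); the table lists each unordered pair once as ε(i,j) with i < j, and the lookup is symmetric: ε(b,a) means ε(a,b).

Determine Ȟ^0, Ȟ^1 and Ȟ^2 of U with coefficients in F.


nonempty overlaps:
  W12={q1,q21,q24} W13={q24,q27,q33} W14={q27,q30,q34} W15={q23,q25,q30} W16={q16,q21,q23} W23={q4,q24,q29} W24={q7,q14,q15,q31} W25={q9,q15,q29} W26={q8,q14,q17,q21} W34={q11,q12,q27} W35={q3,q13,q29} W36={q11,q13,q19} W45={q15,q30,q35} W46={q11,q14,q18} W56={q6,q13,q23}
  W123={q24} W126={q21} W134={q27} W145={q30} W156={q23} W235={q29} W245={q15} W246={q14} W346={q11} W356={q13}
C dims 6,15,10; δ0: rk 5, SNF 1^5; δ1: rk 10, SNF 1^9·2
degree 0: 6−5−0 = 1 → Ȟ^0 ≅ Z
degree 1: 15−10−5 = 0 → Ȟ^1 ≅ 0
degree 2: 10−0−10 = 0 plus torsion [2] → Ȟ^2 ≅ Z/2

Ȟ^0 ≅ Z,  Ȟ^1 ≅ 0,  Ȟ^2 ≅ Z/2


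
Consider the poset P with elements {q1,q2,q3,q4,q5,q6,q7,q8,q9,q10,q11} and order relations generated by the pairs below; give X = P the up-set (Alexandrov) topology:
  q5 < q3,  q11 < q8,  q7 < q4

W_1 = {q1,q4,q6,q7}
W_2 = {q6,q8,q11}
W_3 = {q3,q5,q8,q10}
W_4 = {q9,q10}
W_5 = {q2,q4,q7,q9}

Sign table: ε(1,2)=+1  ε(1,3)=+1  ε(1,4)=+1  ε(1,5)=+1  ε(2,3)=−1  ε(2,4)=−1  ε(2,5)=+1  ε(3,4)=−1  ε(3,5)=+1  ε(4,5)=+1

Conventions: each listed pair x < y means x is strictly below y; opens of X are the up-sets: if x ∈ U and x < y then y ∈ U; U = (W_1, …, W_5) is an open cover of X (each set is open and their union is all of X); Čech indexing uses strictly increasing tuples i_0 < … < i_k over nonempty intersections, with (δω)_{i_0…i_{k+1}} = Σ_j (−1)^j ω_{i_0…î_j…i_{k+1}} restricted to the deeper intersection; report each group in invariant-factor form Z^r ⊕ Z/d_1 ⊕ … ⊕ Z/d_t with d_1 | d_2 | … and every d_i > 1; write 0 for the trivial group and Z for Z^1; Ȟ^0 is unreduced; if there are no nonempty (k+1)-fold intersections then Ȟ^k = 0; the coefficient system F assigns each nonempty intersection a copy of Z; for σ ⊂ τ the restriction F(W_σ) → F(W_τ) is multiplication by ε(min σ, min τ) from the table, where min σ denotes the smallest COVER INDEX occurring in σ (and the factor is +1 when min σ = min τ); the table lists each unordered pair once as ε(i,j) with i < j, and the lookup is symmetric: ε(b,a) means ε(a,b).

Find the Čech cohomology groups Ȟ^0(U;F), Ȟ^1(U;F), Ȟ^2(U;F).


Ȟ^0(U;F) ≅ Z, Ȟ^1(U;F) ≅ Z, Ȟ^2(U;F) ≅ 0

nonempty overlaps:
  W12={q6} W15={q4,q7} W23={q8} W34={q10} W45={q9}
C dims 5,5; δ0: rk 4, SNF 1^4
degree 0: 5−4−0 = 1 → Ȟ^0 ≅ Z
degree 1: 5−0−4 = 1 → Ȟ^1 ≅ Z
degree 2: 0−0−0 = 0 → Ȟ^2 ≅ 0


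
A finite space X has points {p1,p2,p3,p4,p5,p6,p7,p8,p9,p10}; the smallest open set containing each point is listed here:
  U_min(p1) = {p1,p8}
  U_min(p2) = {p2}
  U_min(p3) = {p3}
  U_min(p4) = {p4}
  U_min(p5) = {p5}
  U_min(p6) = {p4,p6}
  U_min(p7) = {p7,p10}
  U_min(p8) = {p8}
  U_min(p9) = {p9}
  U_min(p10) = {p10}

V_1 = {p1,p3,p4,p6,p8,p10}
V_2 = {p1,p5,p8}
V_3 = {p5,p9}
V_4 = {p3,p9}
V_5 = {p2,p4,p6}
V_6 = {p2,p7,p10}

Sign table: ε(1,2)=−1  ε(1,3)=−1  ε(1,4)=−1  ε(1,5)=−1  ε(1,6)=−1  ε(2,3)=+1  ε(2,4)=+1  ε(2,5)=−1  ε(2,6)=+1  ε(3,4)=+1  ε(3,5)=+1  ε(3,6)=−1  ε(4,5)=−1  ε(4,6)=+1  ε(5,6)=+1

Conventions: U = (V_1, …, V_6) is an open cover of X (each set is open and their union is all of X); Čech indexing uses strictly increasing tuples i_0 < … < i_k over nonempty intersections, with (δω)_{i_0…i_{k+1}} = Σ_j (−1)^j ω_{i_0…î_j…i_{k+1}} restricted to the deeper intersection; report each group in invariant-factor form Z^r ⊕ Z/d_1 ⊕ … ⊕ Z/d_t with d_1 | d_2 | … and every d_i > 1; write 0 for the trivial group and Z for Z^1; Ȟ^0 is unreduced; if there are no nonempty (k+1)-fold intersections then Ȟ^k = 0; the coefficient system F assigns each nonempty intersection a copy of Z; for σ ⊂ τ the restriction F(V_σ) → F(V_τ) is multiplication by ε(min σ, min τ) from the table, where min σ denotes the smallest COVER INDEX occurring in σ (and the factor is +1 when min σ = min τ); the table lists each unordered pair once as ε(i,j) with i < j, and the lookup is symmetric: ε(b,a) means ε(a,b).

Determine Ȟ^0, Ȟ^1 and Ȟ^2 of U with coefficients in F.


cover nerve:
  V12={p1,p8} V14={p3} V15={p4,p6} V16={p10} V23={p5} V34={p9} V56={p2}
C dims 6,7; δ0: rk 5, SNF 1^5
Ȟ^0: (6−5)−0=1 ⇒ Z
Ȟ^1: (7−0)−5=2 ⇒ Z^2
Ȟ^2: (0−0)−0=0 ⇒ 0

Ȟ^0(U;F) ≅ Z,  Ȟ^1(U;F) ≅ Z^2,  Ȟ^2(U;F) ≅ 0


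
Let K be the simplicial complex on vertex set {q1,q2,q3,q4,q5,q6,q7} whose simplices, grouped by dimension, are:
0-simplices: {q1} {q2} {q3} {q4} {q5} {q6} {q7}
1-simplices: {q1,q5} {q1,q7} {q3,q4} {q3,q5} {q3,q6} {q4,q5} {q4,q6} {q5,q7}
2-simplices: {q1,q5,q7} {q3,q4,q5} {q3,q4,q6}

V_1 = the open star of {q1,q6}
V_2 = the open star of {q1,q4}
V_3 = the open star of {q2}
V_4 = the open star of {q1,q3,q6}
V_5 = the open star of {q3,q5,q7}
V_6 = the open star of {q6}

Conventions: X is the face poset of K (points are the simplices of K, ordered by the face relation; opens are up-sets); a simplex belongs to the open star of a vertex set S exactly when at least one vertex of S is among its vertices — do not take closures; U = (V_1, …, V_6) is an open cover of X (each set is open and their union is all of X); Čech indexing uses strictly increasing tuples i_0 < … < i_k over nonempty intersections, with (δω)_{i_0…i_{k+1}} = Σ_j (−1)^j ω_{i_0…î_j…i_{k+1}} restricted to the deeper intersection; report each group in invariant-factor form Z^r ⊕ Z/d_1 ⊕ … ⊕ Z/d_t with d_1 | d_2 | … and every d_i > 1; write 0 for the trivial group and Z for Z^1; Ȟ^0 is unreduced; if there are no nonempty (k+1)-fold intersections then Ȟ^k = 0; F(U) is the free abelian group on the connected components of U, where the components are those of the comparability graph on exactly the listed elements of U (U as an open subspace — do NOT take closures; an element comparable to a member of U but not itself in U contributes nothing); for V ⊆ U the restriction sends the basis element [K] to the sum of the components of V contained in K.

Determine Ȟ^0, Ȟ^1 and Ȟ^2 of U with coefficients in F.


nerve simplices:
  V1={{q1},{q6},{q1,q5},{q1,q7},{q3,q6},{q4,q6},{q1,q5,q7},{q3,q4,q6}} V2={{q1},{q4},{q1,q5},{q1,q7},{q3,q4},{q4,q5},{q4,q6},{q1,q5,q7},{q3,q4,q5},{q3,q4,q6}} V3={{q2}} V4={{q1},{q3},{q6},{q1,q5},{q1,q7},{q3,q4},{q3,q5},{q3,q6},{q4,q6},{q1,q5,q7},{q3,q4,q5},{q3,q4,q6}} V5={{q3},{q5},{q7},{q1,q5},{q1,q7},{q3,q4},{q3,q5},{q3,q6},{q4,q5},{q5,q7},{q1,q5,q7},{q3,q4,q5},{q3,q4,q6}} V6={{q6},{q3,q6},{q4,q6},{q3,q4,q6}}
  V12={{q1},{q1,q5},{q1,q7},{q4,q6},{q1,q5,q7},{q3,q4,q6}} V14={{q1},{q6},{q1,q5},{q1,q7},{q3,q6},{q4,q6},{q1,q5,q7},{q3,q4,q6}} V15={{q1,q5},{q1,q7},{q3,q6},{q1,q5,q7},{q3,q4,q6}} V16={{q6},{q3,q6},{q4,q6},{q3,q4,q6}} V24={{q1},{q1,q5},{q1,q7},{q3,q4},{q4,q6},{q1,q5,q7},{q3,q4,q5},{q3,q4,q6}} V25={{q1,q5},{q1,q7},{q3,q4},{q4,q5},{q1,q5,q7},{q3,q4,q5},{q3,q4,q6}} V26={{q4,q6},{q3,q4,q6}} V45={{q3},{q1,q5},{q1,q7},{q3,q4},{q3,q5},{q3,q6},{q1,q5,q7},{q3,q4,q5},{q3,q4,q6}} V46={{q6},{q3,q6},{q4,q6},{q3,q4,q6}} V56={{q3,q6},{q3,q4,q6}}
  V124={{q1},{q1,q5},{q1,q7},{q4,q6},{q1,q5,q7},{q3,q4,q6}} V125={{q1,q5},{q1,q7},{q1,q5,q7},{q3,q4,q6}} V126={{q4,q6},{q3,q4,q6}} V145={{q1,q5},{q1,q7},{q3,q6},{q1,q5,q7},{q3,q4,q6}} V146={{q6},{q3,q6},{q4,q6},{q3,q4,q6}} V156={{q3,q6},{q3,q4,q6}} V245={{q1,q5},{q1,q7},{q3,q4},{q1,q5,q7},{q3,q4,q5},{q3,q4,q6}} V246={{q4,q6},{q3,q4,q6}} V256={{q3,q4,q6}} V456={{q3,q6},{q3,q4,q6}}
  V1245={{q1,q5},{q1,q7},{q1,q5,q7},{q3,q4,q6}} V1246={{q4,q6},{q3,q4,q6}} V1256={{q3,q4,q6}} V1456={{q3,q6},{q3,q4,q6}} V2456={{q3,q4,q6}}
  V12456={{q3,q4,q6}}
components per intersection:
  V1: {{q1},{q1,q5},{q1,q7},{q1,q5,q7}} {{q6},{q3,q6},{q4,q6},{q3,q4,q6}}
  V2: {{q1},{q1,q5},{q1,q7},{q1,q5,q7}} {{q4},{q3,q4},{q4,q5},{q4,q6},{q3,q4,q5},{q3,q4,q6}}
  V3: {{q2}}
  V4: {{q1},{q1,q5},{q1,q7},{q1,q5,q7}} {{q3},{q6},{q3,q4},{q3,q5},{q3,q6},{q4,q6},{q3,q4,q5},{q3,q4,q6}}
  V5: {{q3},{q5},{q7},{q1,q5},{q1,q7},{q3,q4},{q3,q5},{q3,q6},{q4,q5},{q5,q7},{q1,q5,q7},{q3,q4,q5},{q3,q4,q6}}
  V6: {{q6},{q3,q6},{q4,q6},{q3,q4,q6}}
  V12: {{q1},{q1,q5},{q1,q7},{q1,q5,q7}} {{q4,q6},{q3,q4,q6}}
  V14: {{q1},{q1,q5},{q1,q7},{q1,q5,q7}} {{q6},{q3,q6},{q4,q6},{q3,q4,q6}}
  V15: {{q1,q5},{q1,q7},{q1,q5,q7}} {{q3,q6},{q3,q4,q6}}
  V16: {{q6},{q3,q6},{q4,q6},{q3,q4,q6}}
  V24: {{q1},{q1,q5},{q1,q7},{q1,q5,q7}} {{q3,q4},{q4,q6},{q3,q4,q5},{q3,q4,q6}}
  V25: {{q1,q5},{q1,q7},{q1,q5,q7}} {{q3,q4},{q4,q5},{q3,q4,q5},{q3,q4,q6}}
  V26: {{q4,q6},{q3,q4,q6}}
  V45: {{q3},{q3,q4},{q3,q5},{q3,q6},{q3,q4,q5},{q3,q4,q6}} {{q1,q5},{q1,q7},{q1,q5,q7}}
  V46: {{q6},{q3,q6},{q4,q6},{q3,q4,q6}}
  V56: {{q3,q6},{q3,q4,q6}}
  V124: {{q1},{q1,q5},{q1,q7},{q1,q5,q7}} {{q4,q6},{q3,q4,q6}}
  V125: {{q1,q5},{q1,q7},{q1,q5,q7}} {{q3,q4,q6}}
  V126: {{q4,q6},{q3,q4,q6}}
  V145: {{q1,q5},{q1,q7},{q1,q5,q7}} {{q3,q6},{q3,q4,q6}}
  V146: {{q6},{q3,q6},{q4,q6},{q3,q4,q6}}
  V156: {{q3,q6},{q3,q4,q6}}
  V245: {{q1,q5},{q1,q7},{q1,q5,q7}} {{q3,q4},{q3,q4,q5},{q3,q4,q6}}
  V246: {{q4,q6},{q3,q4,q6}}
  V256: {{q3,q4,q6}}
  V456: {{q3,q6},{q3,q4,q6}}
  V1245: {{q1,q5},{q1,q7},{q1,q5,q7}} {{q3,q4,q6}}
  V1246: {{q4,q6},{q3,q4,q6}}
  V1256: {{q3,q4,q6}}
  V1456: {{q3,q6},{q3,q4,q6}}
  V2456: {{q3,q4,q6}}
  V12456: {{q3,q4,q6}}
C dims 9,16,14,6; δ0: rk 7, SNF 1^7; δ1: rk 9, SNF 1^9; δ2: rk 5, SNF 1^5
degree 0: 9−7−0 = 2 → Ȟ^0 ≅ Z^2
degree 1: 16−9−7 = 0 → Ȟ^1 ≅ 0
degree 2: 14−5−9 = 0 → Ȟ^2 ≅ 0

Ȟ^0 = Z^2, Ȟ^1 = 0, Ȟ^2 = 0


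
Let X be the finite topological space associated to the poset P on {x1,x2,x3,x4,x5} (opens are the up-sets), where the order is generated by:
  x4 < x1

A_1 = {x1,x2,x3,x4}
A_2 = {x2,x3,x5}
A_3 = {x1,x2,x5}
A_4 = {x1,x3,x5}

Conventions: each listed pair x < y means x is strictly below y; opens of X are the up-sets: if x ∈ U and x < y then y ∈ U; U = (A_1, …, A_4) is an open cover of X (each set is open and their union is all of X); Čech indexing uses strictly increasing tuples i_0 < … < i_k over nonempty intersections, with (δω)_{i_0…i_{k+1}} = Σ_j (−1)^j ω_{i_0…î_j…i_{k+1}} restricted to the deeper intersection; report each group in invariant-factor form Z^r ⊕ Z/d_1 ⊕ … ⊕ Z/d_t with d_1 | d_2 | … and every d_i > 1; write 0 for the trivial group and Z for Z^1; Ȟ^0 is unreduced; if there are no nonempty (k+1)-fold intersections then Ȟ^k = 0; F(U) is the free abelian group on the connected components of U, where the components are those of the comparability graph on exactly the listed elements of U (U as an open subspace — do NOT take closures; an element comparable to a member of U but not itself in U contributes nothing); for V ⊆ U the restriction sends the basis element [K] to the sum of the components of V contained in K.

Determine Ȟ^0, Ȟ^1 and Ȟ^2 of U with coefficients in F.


nonempty intersections:
  A12={x2,x3} A13={x1,x2} A14={x1,x3} A23={x2,x5} A24={x3,x5} A34={x1,x5}
  A123={x2} A124={x3} A134={x1} A234={x5}
components per intersection:
  A1: {x1,x4} {x2} {x3}
  A2: {x2} {x3} {x5}
  A3: {x1} {x2} {x5}
  A4: {x1} {x3} {x5}
  A12: {x2} {x3}
  A13: {x1} {x2}
  A14: {x1} {x3}
  A23: {x2} {x5}
  A24: {x3} {x5}
  A34: {x1} {x5}
  A123: {x2}
  A124: {x3}
  A134: {x1}
  A234: {x5}
C dims 12,12,4; δ0: rk 8, SNF 1^8; δ1: rk 4, SNF 1^4
Ȟ^0: (12−8)−0=4 ⇒ Z^4
Ȟ^1: (12−4)−8=0 ⇒ 0
Ȟ^2: (4−0)−4=0 ⇒ 0

Ȟ^0(U;F) ≅ Z^4, Ȟ^1(U;F) ≅ 0, Ȟ^2(U;F) ≅ 0


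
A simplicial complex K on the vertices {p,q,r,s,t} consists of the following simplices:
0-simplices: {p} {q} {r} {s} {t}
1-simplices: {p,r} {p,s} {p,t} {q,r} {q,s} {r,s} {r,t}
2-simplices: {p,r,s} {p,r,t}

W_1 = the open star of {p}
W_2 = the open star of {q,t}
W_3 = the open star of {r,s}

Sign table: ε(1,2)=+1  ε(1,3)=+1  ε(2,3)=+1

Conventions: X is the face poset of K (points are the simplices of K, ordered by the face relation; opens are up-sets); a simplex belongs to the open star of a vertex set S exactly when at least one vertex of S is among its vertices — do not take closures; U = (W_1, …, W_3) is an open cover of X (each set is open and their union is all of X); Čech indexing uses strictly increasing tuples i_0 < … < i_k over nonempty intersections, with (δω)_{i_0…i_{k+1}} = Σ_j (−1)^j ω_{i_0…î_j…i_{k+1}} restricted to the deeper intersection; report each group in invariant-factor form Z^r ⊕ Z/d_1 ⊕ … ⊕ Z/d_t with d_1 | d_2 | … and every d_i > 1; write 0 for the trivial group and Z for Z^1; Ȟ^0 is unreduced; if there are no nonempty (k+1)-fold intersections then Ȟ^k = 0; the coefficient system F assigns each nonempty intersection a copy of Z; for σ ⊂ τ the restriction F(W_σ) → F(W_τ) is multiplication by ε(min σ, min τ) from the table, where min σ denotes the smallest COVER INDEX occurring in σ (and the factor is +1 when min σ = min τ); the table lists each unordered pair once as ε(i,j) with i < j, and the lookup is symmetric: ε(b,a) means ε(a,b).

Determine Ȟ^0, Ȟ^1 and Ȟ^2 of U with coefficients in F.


Ȟ^0 ≅ Z, Ȟ^1 ≅ 0, Ȟ^2 ≅ 0

nerve of the cover:
  W1={{p},{p,r},{p,s},{p,t},{p,r,s},{p,r,t}} W2={{q},{t},{p,t},{q,r},{q,s},{r,t},{p,r,t}} W3={{r},{s},{p,r},{p,s},{q,r},{q,s},{r,s},{r,t},{p,r,s},{p,r,t}}
  W12={{p,t},{p,r,t}} W13={{p,r},{p,s},{p,r,s},{p,r,t}} W23={{q,r},{q,s},{r,t},{p,r,t}}
  W123={{p,r,t}}
C dims 3,3,1; δ0: rk 2, SNF 1^2; δ1: rk 1, SNF 1^1
Ȟ^0 = (3 − 2) − 0 = 1, so Ȟ^0 ≅ Z
Ȟ^1 = (3 − 1) − 2 = 0, so Ȟ^1 ≅ 0
Ȟ^2 = (1 − 0) − 1 = 0, so Ȟ^2 ≅ 0


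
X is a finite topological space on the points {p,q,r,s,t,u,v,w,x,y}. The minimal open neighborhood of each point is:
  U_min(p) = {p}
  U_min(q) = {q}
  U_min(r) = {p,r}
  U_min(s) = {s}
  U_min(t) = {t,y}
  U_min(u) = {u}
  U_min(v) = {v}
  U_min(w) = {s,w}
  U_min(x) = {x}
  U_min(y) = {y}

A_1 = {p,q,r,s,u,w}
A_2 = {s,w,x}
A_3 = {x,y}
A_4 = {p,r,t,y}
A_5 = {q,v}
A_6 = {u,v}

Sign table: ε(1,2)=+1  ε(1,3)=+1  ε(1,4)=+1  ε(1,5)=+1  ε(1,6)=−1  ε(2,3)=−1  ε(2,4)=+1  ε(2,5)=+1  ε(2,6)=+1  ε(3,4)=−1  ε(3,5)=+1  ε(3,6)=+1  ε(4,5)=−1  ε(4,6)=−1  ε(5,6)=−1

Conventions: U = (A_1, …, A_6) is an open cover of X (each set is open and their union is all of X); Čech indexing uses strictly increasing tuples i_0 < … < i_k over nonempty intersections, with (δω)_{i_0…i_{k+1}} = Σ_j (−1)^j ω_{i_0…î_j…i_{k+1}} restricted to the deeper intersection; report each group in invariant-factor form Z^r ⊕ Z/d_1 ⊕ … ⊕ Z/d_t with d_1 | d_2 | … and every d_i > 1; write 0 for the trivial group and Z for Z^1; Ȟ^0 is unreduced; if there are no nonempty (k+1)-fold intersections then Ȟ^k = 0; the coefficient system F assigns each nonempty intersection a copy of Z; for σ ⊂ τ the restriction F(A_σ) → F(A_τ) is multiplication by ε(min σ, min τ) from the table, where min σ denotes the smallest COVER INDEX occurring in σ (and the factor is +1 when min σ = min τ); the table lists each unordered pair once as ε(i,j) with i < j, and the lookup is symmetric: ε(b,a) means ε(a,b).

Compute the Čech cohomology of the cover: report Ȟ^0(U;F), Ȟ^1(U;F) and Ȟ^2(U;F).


Ȟ^0 ≅ Z,  Ȟ^1 ≅ Z^2,  Ȟ^2 ≅ 0

cover nerve:
  A12={s,w} A14={p,r} A15={q} A16={u} A23={x} A34={y} A56={v}
C dims 6,7; δ0: rk 5, SNF 1^5
Ȟ^0: (6−5)−0=1 ⇒ Z
Ȟ^1: (7−0)−5=2 ⇒ Z^2
Ȟ^2: (0−0)−0=0 ⇒ 0


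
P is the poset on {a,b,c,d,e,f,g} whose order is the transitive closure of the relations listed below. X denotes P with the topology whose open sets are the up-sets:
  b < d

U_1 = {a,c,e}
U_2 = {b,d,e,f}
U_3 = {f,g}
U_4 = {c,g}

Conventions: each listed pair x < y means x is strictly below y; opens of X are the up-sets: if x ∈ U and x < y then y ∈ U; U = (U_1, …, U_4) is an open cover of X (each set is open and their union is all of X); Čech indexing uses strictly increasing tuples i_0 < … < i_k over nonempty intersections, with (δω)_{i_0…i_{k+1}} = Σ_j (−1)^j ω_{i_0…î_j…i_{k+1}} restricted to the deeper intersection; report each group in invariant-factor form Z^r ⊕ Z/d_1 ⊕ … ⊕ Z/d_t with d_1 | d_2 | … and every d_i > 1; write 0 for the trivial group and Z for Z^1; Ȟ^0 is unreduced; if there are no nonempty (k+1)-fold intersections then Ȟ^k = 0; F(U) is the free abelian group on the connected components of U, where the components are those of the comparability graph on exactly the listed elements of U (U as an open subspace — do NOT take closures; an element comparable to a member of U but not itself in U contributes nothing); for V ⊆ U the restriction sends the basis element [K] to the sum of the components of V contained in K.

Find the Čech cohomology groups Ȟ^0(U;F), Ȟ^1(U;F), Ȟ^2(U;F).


Ȟ^0 = Z^6, Ȟ^1 = 0 and Ȟ^2 = 0

intersection data:
  U12={e} U14={c} U23={f} U34={g}
components per intersection:
  U1: {a} {c} {e}
  U2: {b,d} {e} {f}
  U3: {f} {g}
  U4: {c} {g}
  U12: {e}
  U14: {c}
  U23: {f}
  U34: {g}
C dims 10,4; δ0: rk 4, SNF 1^4
Ȟ^0 = (10 − 4) − 0 = 6, so Ȟ^0 ≅ Z^6
Ȟ^1 = (4 − 0) − 4 = 0, so Ȟ^1 ≅ 0
Ȟ^2 = (0 − 0) − 0 = 0, so Ȟ^2 ≅ 0


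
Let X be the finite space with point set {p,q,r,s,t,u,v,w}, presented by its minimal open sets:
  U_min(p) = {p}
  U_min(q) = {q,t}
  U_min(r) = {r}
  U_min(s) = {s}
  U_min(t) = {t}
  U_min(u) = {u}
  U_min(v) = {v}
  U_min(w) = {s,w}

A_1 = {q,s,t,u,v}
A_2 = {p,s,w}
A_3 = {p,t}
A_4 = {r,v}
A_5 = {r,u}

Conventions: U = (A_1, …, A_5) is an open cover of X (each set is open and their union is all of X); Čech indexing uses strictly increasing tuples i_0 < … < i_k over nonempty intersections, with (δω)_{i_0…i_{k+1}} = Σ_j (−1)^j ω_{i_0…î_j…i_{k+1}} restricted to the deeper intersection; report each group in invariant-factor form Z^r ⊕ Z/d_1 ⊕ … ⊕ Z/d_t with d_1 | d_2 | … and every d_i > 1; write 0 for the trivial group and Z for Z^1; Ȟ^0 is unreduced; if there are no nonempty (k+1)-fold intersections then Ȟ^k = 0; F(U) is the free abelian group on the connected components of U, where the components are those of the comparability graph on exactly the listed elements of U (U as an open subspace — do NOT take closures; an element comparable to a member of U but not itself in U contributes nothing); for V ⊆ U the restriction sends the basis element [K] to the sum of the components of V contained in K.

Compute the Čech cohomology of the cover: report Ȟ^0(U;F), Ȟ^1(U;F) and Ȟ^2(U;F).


nonempty intersections:
  A12={s} A13={t} A14={v} A15={u} A23={p} A45={r}
components per intersection:
  A1: {q,t} {s} {u} {v}
  A2: {p} {s,w}
  A3: {p} {t}
  A4: {r} {v}
  A5: {r} {u}
  A12: {s}
  A13: {t}
  A14: {v}
  A15: {u}
  A23: {p}
  A45: {r}
C dims 12,6; δ0: rk 6, SNF 1^6
Ȟ^0: (12−6)−0=6 ⇒ Z^6
Ȟ^1: (6−0)−6=0 ⇒ 0
Ȟ^2: (0−0)−0=0 ⇒ 0

Ȟ^0(U;F) ≅ Z^6, Ȟ^1(U;F) ≅ 0, Ȟ^2(U;F) ≅ 0


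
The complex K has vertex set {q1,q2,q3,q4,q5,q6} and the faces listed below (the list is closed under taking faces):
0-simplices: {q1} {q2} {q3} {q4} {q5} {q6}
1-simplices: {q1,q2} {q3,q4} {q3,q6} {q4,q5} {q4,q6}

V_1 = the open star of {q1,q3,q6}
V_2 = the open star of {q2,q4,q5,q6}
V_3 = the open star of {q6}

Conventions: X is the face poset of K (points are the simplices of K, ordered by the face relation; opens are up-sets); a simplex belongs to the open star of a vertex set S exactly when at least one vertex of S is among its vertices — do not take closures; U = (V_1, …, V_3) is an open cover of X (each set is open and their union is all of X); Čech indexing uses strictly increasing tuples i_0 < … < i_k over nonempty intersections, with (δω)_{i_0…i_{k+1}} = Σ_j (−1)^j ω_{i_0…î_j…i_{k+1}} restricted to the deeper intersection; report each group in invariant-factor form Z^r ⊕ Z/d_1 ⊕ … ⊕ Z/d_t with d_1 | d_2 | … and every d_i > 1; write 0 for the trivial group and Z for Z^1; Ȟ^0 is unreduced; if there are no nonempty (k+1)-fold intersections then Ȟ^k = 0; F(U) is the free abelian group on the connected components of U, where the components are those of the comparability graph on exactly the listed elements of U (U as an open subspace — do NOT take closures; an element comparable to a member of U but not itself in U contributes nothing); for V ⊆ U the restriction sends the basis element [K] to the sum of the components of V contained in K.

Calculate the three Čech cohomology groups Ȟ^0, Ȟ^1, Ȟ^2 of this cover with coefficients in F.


Ȟ^0 = Z^2,  Ȟ^1 = Z,  Ȟ^2 = 0

nonempty intersections:
  V1={{q1},{q3},{q6},{q1,q2},{q3,q4},{q3,q6},{q4,q6}} V2={{q2},{q4},{q5},{q6},{q1,q2},{q3,q4},{q3,q6},{q4,q5},{q4,q6}} V3={{q6},{q3,q6},{q4,q6}}
  V12={{q6},{q1,q2},{q3,q4},{q3,q6},{q4,q6}} V13={{q6},{q3,q6},{q4,q6}} V23={{q6},{q3,q6},{q4,q6}}
  V123={{q6},{q3,q6},{q4,q6}}
components per intersection:
  V1: {{q1},{q1,q2}} {{q3},{q6},{q3,q4},{q3,q6},{q4,q6}}
  V2: {{q2},{q1,q2}} {{q4},{q5},{q6},{q3,q4},{q3,q6},{q4,q5},{q4,q6}}
  V3: {{q6},{q3,q6},{q4,q6}}
  V12: {{q6},{q3,q6},{q4,q6}} {{q1,q2}} {{q3,q4}}
  V13: {{q6},{q3,q6},{q4,q6}}
  V23: {{q6},{q3,q6},{q4,q6}}
  V123: {{q6},{q3,q6},{q4,q6}}
C dims 5,5,1; δ0: rk 3, SNF 1^3; δ1: rk 1, SNF 1^1
Ȟ^0: (5−3)−0=2 ⇒ Z^2
Ȟ^1: (5−1)−3=1 ⇒ Z
Ȟ^2: (1−0)−1=0 ⇒ 0


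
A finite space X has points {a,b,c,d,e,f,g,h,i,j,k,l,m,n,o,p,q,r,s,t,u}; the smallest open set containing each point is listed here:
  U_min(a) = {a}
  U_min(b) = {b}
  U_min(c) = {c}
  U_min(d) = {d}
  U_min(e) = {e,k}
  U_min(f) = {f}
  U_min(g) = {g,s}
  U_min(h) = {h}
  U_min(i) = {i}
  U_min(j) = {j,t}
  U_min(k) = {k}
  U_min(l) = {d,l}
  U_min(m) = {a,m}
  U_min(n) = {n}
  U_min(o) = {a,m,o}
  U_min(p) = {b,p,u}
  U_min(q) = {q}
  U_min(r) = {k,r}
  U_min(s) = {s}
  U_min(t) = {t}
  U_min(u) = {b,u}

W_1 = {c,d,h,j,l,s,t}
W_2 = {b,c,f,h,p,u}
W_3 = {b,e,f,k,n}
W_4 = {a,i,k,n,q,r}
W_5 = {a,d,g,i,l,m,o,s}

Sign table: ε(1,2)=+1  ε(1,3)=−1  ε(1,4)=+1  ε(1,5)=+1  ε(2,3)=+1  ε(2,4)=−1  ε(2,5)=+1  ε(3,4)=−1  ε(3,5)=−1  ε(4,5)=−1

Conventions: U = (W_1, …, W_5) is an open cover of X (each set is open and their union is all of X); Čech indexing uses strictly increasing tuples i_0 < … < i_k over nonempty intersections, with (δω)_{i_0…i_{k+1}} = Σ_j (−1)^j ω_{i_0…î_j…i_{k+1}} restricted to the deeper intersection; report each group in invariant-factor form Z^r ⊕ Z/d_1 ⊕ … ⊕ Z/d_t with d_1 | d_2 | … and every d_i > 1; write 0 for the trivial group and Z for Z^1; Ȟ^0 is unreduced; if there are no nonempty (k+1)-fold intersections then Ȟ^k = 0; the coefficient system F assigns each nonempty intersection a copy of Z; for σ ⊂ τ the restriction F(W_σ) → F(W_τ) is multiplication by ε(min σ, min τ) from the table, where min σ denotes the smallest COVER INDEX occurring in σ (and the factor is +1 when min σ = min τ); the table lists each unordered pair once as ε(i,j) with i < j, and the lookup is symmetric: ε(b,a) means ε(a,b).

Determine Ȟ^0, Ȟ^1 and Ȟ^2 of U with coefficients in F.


nonempty overlaps:
  W12={c,h} W15={d,l,s} W23={b,f} W34={k,n} W45={a,i}
C dims 5,5; δ0: rk 4, SNF 1^4
degree 0: 5−4−0 = 1 → Ȟ^0 ≅ Z
degree 1: 5−0−4 = 1 → Ȟ^1 ≅ Z
degree 2: 0−0−0 = 0 → Ȟ^2 ≅ 0

Ȟ^0(U;F) ≅ Z, Ȟ^1(U;F) ≅ Z and Ȟ^2(U;F) ≅ 0


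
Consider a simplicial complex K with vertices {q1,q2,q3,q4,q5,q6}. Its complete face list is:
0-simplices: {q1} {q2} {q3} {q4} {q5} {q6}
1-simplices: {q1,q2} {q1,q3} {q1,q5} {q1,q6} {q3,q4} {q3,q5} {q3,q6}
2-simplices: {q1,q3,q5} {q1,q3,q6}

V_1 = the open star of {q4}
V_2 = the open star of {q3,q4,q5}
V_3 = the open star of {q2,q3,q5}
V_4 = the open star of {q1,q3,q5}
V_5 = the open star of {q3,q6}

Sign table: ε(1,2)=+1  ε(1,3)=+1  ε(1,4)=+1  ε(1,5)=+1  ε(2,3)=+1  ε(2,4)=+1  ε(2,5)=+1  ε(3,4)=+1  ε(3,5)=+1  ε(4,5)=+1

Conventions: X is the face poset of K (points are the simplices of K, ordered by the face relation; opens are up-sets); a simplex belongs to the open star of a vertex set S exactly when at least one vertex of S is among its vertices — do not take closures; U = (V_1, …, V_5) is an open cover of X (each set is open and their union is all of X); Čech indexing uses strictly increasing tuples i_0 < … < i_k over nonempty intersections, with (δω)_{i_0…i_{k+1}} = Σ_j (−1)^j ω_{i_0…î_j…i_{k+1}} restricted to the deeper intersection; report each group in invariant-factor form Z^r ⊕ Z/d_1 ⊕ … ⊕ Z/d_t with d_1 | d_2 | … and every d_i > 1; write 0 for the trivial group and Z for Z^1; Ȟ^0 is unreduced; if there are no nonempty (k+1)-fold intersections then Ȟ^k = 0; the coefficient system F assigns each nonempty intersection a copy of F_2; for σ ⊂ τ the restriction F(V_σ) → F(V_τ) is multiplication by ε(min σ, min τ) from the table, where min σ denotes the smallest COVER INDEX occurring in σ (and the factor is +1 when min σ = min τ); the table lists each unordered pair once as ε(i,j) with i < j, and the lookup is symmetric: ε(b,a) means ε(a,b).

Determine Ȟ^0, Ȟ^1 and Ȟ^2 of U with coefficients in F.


Ȟ^0 ≅ Z/2,  Ȟ^1 ≅ 0,  Ȟ^2 ≅ 0

nonempty intersections:
  V1={{q4},{q3,q4}} V2={{q3},{q4},{q5},{q1,q3},{q1,q5},{q3,q4},{q3,q5},{q3,q6},{q1,q3,q5},{q1,q3,q6}} V3={{q2},{q3},{q5},{q1,q2},{q1,q3},{q1,q5},{q3,q4},{q3,q5},{q3,q6},{q1,q3,q5},{q1,q3,q6}} V4={{q1},{q3},{q5},{q1,q2},{q1,q3},{q1,q5},{q1,q6},{q3,q4},{q3,q5},{q3,q6},{q1,q3,q5},{q1,q3,q6}} V5={{q3},{q6},{q1,q3},{q1,q6},{q3,q4},{q3,q5},{q3,q6},{q1,q3,q5},{q1,q3,q6}}
  V12={{q4},{q3,q4}} V13={{q3,q4}} V14={{q3,q4}} V15={{q3,q4}} V23={{q3},{q5},{q1,q3},{q1,q5},{q3,q4},{q3,q5},{q3,q6},{q1,q3,q5},{q1,q3,q6}} V24={{q3},{q5},{q1,q3},{q1,q5},{q3,q4},{q3,q5},{q3,q6},{q1,q3,q5},{q1,q3,q6}} V25={{q3},{q1,q3},{q3,q4},{q3,q5},{q3,q6},{q1,q3,q5},{q1,q3,q6}} V34={{q3},{q5},{q1,q2},{q1,q3},{q1,q5},{q3,q4},{q3,q5},{q3,q6},{q1,q3,q5},{q1,q3,q6}} V35={{q3},{q1,q3},{q3,q4},{q3,q5},{q3,q6},{q1,q3,q5},{q1,q3,q6}} V45={{q3},{q1,q3},{q1,q6},{q3,q4},{q3,q5},{q3,q6},{q1,q3,q5},{q1,q3,q6}}
  V123={{q3,q4}} V124={{q3,q4}} V125={{q3,q4}} V134={{q3,q4}} V135={{q3,q4}} V145={{q3,q4}} V234={{q3},{q5},{q1,q3},{q1,q5},{q3,q4},{q3,q5},{q3,q6},{q1,q3,q5},{q1,q3,q6}} V235={{q3},{q1,q3},{q3,q4},{q3,q5},{q3,q6},{q1,q3,q5},{q1,q3,q6}} V245={{q3},{q1,q3},{q3,q4},{q3,q5},{q3,q6},{q1,q3,q5},{q1,q3,q6}} V345={{q3},{q1,q3},{q3,q4},{q3,q5},{q3,q6},{q1,q3,q5},{q1,q3,q6}}
  V1234={{q3,q4}} V1235={{q3,q4}} V1245={{q3,q4}} V1345={{q3,q4}} V2345={{q3},{q1,q3},{q3,q4},{q3,q5},{q3,q6},{q1,q3,q5},{q1,q3,q6}}
  V12345={{q3,q4}}
C dims 5,10,10,5; δ0: rk_F2 4; δ1: rk_F2 6; δ2: rk_F2 4
Ȟ^0: (5−4)−0=1 ⇒ Z/2
Ȟ^1: (10−6)−4=0 ⇒ 0
Ȟ^2: (10−4)−6=0 ⇒ 0
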